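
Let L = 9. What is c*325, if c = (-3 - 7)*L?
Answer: -29250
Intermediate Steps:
c = -90 (c = (-3 - 7)*9 = -10*9 = -90)
c*325 = -90*325 = -29250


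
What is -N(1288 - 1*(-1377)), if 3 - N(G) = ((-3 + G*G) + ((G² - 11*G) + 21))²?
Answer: 200934962573406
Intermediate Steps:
N(G) = 3 - (18 - 11*G + 2*G²)² (N(G) = 3 - ((-3 + G*G) + ((G² - 11*G) + 21))² = 3 - ((-3 + G²) + (21 + G² - 11*G))² = 3 - (18 - 11*G + 2*G²)²)
-N(1288 - 1*(-1377)) = -(3 - (18 - 11*(1288 - 1*(-1377)) + 2*(1288 - 1*(-1377))²)²) = -(3 - (18 - 11*(1288 + 1377) + 2*(1288 + 1377)²)²) = -(3 - (18 - 11*2665 + 2*2665²)²) = -(3 - (18 - 29315 + 2*7102225)²) = -(3 - (18 - 29315 + 14204450)²) = -(3 - 1*14175153²) = -(3 - 1*200934962573409) = -(3 - 200934962573409) = -1*(-200934962573406) = 200934962573406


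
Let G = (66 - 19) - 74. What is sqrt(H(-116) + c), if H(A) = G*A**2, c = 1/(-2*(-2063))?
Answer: I*sqrt(6184978433186)/4126 ≈ 602.75*I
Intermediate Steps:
G = -27 (G = 47 - 74 = -27)
c = 1/4126 ≈ 0.00024237
H(A) = -27*A**2
sqrt(H(-116) + c) = sqrt(-27*(-116)**2 + 1/4126) = sqrt(-27*13456 + 1/4126) = sqrt(-363312 + 1/4126) = sqrt(-1499025311/4126) = I*sqrt(6184978433186)/4126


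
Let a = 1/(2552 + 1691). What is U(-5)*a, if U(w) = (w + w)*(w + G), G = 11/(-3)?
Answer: 260/12729 ≈ 0.020426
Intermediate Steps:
a = 1/4243 ≈ 0.00023568
G = -11/3 (G = 11*(-1/3) = -11/3 ≈ -3.6667)
U(w) = 2*w*(-11/3 + w) (U(w) = (w + w)*(w - 11/3) = (2*w)*(-11/3 + w) = 2*w*(-11/3 + w))
U(-5)*a = ((2/3)*(-5)*(-11 + 3*(-5)))*(1/4243) = ((2/3)*(-5)*(-11 - 15))*(1/4243) = ((2/3)*(-5)*(-26))*(1/4243) = (260/3)*(1/4243) = 260/12729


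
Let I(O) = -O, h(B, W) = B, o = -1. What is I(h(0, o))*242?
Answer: 0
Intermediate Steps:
I(h(0, o))*242 = -1*0*242 = 0*242 = 0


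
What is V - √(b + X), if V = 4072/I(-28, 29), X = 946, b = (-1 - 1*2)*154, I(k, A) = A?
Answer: 3434/29 ≈ 118.41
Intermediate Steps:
b = -462 (b = (-1 - 2)*154 = -3*154 = -462)
V = 4072/29 ≈ 140.41
V - √(b + X) = 4072/29 - √(-462 + 946) = 4072/29 - √484 = 4072/29 - 1*22 = 4072/29 - 22 = 3434/29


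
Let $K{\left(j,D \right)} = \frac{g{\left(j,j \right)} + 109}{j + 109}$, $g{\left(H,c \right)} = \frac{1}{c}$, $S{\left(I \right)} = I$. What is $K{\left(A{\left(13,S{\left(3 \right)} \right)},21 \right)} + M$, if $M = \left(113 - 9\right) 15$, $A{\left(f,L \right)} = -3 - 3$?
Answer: $\frac{964733}{618} \approx 1561.1$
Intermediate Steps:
$A{\left(f,L \right)} = -6$ ($A{\left(f,L \right)} = -3 - 3 = -6$)
$K{\left(j,D \right)} = \frac{109 + \frac{1}{j}}{109 + j}$ ($K{\left(j,D \right)} = \frac{\frac{1}{j} + 109}{j + 109} = \frac{109 + \frac{1}{j}}{109 + j}$)
$M = 1560$ ($M = 104 \cdot 15 = 1560$)
$K{\left(A{\left(13,S{\left(3 \right)} \right)},21 \right)} + M = \frac{1 + 109 \left(-6\right)}{\left(-6\right) \left(109 - 6\right)} + 1560 = - \frac{1 - 654}{6 \cdot 103} + 1560 = \left(- \frac{1}{6}\right) \frac{1}{103} \left(-653\right) + 1560 = \frac{653}{618} + 1560 = \frac{964733}{618}$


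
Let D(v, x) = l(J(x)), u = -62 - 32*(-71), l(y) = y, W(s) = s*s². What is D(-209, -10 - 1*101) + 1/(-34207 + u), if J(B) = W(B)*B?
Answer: 4857369890876/31997 ≈ 1.5181e+8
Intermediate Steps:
W(s) = s³
J(B) = B⁴ (J(B) = B³*B = B⁴)
u = 2210 (u = -62 + 2272 = 2210)
D(v, x) = x⁴
D(-209, -10 - 1*101) + 1/(-34207 + u) = (-10 - 1*101)⁴ + 1/(-34207 + 2210) = (-10 - 101)⁴ + 1/(-31997) = (-111)⁴ - 1/31997 = 151807041 - 1/31997 = 4857369890876/31997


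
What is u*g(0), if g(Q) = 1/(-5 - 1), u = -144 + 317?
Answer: -173/6 ≈ -28.833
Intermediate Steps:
u = 173
g(Q) = -⅙ (g(Q) = 1/(-6) = -⅙)
u*g(0) = 173*(-⅙) = -173/6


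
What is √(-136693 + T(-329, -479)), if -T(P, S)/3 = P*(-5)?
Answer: 2*I*√35407 ≈ 376.33*I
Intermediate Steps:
T(P, S) = 15*P (T(P, S) = -3*P*(-5) = -(-15)*P = 15*P)
√(-136693 + T(-329, -479)) = √(-136693 + 15*(-329)) = √(-136693 - 4935) = √(-141628) = 2*I*√35407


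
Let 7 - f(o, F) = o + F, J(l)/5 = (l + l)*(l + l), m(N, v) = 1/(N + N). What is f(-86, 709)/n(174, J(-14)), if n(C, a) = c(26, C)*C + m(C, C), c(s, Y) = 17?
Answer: -30624/147055 ≈ -0.20825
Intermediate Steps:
m(N, v) = 1/(2*N)
J(l) = 20*l² (J(l) = 5*((l + l)*(l + l)) = 5*((2*l)*(2*l)) = 5*(4*l²) = 20*l²)
f(o, F) = 7 - F - o (f(o, F) = 7 - (o + F) = 7 - (F + o) = 7 + (-F - o) = 7 - F - o)
n(C, a) = 1/(2*C) + 17*C (n(C, a) = 17*C + 1/(2*C) = 1/(2*C) + 17*C)
f(-86, 709)/n(174, J(-14)) = (7 - 1*709 - 1*(-86))/((½)/174 + 17*174) = (7 - 709 + 86)/((½)*(1/174) + 2958) = -616/(1/348 + 2958) = -616/1029385/348 = -616*348/1029385 = -30624/147055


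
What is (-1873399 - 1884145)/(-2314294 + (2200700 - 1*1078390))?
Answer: 469693/148998 ≈ 3.1523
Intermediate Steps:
(-1873399 - 1884145)/(-2314294 + (2200700 - 1*1078390)) = -3757544/(-2314294 + (2200700 - 1078390)) = -3757544/(-2314294 + 1122310) = -3757544/(-1191984) = -3757544*(-1/1191984) = 469693/148998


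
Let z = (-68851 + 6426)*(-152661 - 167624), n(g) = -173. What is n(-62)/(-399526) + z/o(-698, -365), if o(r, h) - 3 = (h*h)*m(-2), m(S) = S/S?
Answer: 3994019708027597/26614024964 ≈ 1.5007e+5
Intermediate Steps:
m(S) = 1
z = 19993791125 (z = -62425*(-320285) = 19993791125)
o(r, h) = 3 + h² (o(r, h) = 3 + (h*h)*1 = 3 + h²*1 = 3 + h²)
n(-62)/(-399526) + z/o(-698, -365) = -173/(-399526) + 19993791125/(3 + (-365)²) = -173*(-1/399526) + 19993791125/(3 + 133225) = 173/399526 + 19993791125/133228 = 3994019708027597/26614024964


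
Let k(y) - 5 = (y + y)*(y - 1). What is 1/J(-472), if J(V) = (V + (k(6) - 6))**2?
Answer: 1/170569 ≈ 5.8627e-6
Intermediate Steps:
k(y) = 5 + 2*y*(-1 + y) (k(y) = 5 + (y + y)*(y - 1) = 5 + (2*y)*(-1 + y) = 5 + 2*y*(-1 + y))
J(V) = (59 + V)**2 (J(V) = (V + ((5 - 2*6 + 2*6**2) - 6))**2 = (V + ((5 - 12 + 2*36) - 6))**2 = (V + ((5 - 12 + 72) - 6))**2 = (V + (65 - 6))**2 = (V + 59)**2 = (59 + V)**2)
1/J(-472) = 1/((59 - 472)**2) = 1/((-413)**2) = 1/170569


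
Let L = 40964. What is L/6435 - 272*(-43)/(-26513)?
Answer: 91892252/15510105 ≈ 5.9247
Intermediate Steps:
L/6435 - 272*(-43)/(-26513) = 40964/6435 - 272*(-43)/(-26513) = 40964*(1/6435) + 11696*(-1/26513) = 3724/585 - 11696/26513 = 91892252/15510105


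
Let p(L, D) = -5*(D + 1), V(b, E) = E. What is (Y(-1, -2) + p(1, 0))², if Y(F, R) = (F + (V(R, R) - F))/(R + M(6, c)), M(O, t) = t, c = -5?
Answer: 1089/49 ≈ 22.224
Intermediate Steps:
Y(F, R) = R/(-5 + R) (Y(F, R) = (F + (R - F))/(R - 5) = R/(-5 + R))
p(L, D) = -5 - 5*D (p(L, D) = -5*(1 + D) = -5 - 5*D)
(Y(-1, -2) + p(1, 0))² = (-2/(-5 - 2) + (-5 - 5*0))² = (-2/(-7) + (-5 + 0))² = (-2*(-⅐) - 5)² = (2/7 - 5)² = (-33/7)² = 1089/49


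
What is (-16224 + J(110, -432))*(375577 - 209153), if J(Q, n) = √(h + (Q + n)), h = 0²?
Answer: -2700062976 + 166424*I*√322 ≈ -2.7001e+9 + 2.9864e+6*I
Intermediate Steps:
h = 0
J(Q, n) = √(Q + n) (J(Q, n) = √(0 + (Q + n)) = √(Q + n))
(-16224 + J(110, -432))*(375577 - 209153) = (-16224 + √(110 - 432))*(375577 - 209153) = (-16224 + √(-322))*166424 = (-16224 + I*√322)*166424 = -2700062976 + 166424*I*√322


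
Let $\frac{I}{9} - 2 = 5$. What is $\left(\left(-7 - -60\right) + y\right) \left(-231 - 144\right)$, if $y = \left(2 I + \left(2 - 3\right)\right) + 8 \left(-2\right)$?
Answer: $-60750$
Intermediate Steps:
$I = 63$ ($I = 18 + 9 \cdot 5 = 18 + 45 = 63$)
$y = 109$ ($y = \left(2 \cdot 63 + \left(2 - 3\right)\right) + 8 \left(-2\right) = \left(126 + \left(2 - 3\right)\right) - 16 = \left(126 - 1\right) - 16 = 125 - 16 = 109$)
$\left(\left(-7 - -60\right) + y\right) \left(-231 - 144\right) = \left(\left(-7 - -60\right) + 109\right) \left(-231 - 144\right) = \left(\left(-7 + 60\right) + 109\right) \left(-375\right) = \left(53 + 109\right) \left(-375\right) = 162 \left(-375\right) = -60750$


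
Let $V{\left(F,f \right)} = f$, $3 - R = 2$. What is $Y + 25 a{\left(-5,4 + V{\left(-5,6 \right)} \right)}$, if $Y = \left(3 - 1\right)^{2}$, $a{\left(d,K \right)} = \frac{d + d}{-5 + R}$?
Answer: $\frac{133}{2} \approx 66.5$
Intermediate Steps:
$R = 1$ ($R = 3 - 2 = 1$)
$a{\left(d,K \right)} = - \frac{d}{2}$ ($a{\left(d,K \right)} = \frac{d + d}{-5 + 1} = \frac{2 d}{-4} = 2 d \left(- \frac{1}{4}\right) = - \frac{d}{2}$)
$Y = 4$ ($Y = 2^{2} = 4$)
$Y + 25 a{\left(-5,4 + V{\left(-5,6 \right)} \right)} = 4 + 25 \left(\left(- \frac{1}{2}\right) \left(-5\right)\right) = 4 + 25 \cdot \frac{5}{2} = 4 + \frac{125}{2} = \frac{133}{2}$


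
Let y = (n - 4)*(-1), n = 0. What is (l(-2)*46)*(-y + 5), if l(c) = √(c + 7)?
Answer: 46*√5 ≈ 102.86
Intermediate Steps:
l(c) = √(7 + c)
y = 4 (y = (0 - 4)*(-1) = -4*(-1) = 4)
(l(-2)*46)*(-y + 5) = (√(7 - 2)*46)*(-1*4 + 5) = (√5*46)*(-4 + 5) = (46*√5)*1 = 46*√5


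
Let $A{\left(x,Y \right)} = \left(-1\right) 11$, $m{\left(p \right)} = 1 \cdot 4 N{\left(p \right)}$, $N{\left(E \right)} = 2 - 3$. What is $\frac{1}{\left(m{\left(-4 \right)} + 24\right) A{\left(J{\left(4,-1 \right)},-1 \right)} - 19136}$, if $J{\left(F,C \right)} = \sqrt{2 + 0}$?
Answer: $- \frac{1}{19356} \approx -5.1664 \cdot 10^{-5}$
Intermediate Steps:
$N{\left(E \right)} = -1$ ($N{\left(E \right)} = 2 - 3 = -1$)
$m{\left(p \right)} = -4$ ($m{\left(p \right)} = 1 \cdot 4 \left(-1\right) = 4 \left(-1\right) = -4$)
$J{\left(F,C \right)} = \sqrt{2}$
$A{\left(x,Y \right)} = -11$
$\frac{1}{\left(m{\left(-4 \right)} + 24\right) A{\left(J{\left(4,-1 \right)},-1 \right)} - 19136} = \frac{1}{\left(-4 + 24\right) \left(-11\right) - 19136} = \frac{1}{20 \left(-11\right) - 19136} = \frac{1}{-220 - 19136} = \frac{1}{-19356} = - \frac{1}{19356}$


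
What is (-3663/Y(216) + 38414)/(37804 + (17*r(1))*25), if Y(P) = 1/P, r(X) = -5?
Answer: -107542/5097 ≈ -21.099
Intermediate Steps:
(-3663/Y(216) + 38414)/(37804 + (17*r(1))*25) = (-3663/(1/216) + 38414)/(37804 + (17*(-5))*25) = (-3663/1/216 + 38414)/(37804 - 85*25) = (-3663*216 + 38414)/(37804 - 2125) = (-791208 + 38414)/35679 = -752794*1/35679 = -107542/5097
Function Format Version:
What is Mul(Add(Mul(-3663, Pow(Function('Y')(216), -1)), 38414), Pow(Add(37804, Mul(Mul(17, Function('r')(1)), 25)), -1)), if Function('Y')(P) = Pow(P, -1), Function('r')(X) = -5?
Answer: Rational(-107542, 5097) ≈ -21.099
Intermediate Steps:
Mul(Add(Mul(-3663, Pow(Function('Y')(216), -1)), 38414), Pow(Add(37804, Mul(Mul(17, Function('r')(1)), 25)), -1)) = Mul(Add(Mul(-3663, Pow(Pow(216, -1), -1)), 38414), Pow(Add(37804, Mul(Mul(17, -5), 25)), -1)) = Mul(Add(Mul(-3663, Pow(Rational(1, 216), -1)), 38414), Pow(Add(37804, Mul(-85, 25)), -1)) = Mul(Add(Mul(-3663, 216), 38414), Pow(Add(37804, -2125), -1)) = Mul(Add(-791208, 38414), Pow(35679, -1)) = Mul(-752794, Rational(1, 35679)) = Rational(-107542, 5097)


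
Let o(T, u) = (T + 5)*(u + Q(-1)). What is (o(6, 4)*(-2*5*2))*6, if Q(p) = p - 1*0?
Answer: -3960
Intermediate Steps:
Q(p) = p (Q(p) = p + 0 = p)
o(T, u) = (-1 + u)*(5 + T) (o(T, u) = (T + 5)*(u - 1) = (5 + T)*(-1 + u) = (-1 + u)*(5 + T))
(o(6, 4)*(-2*5*2))*6 = ((-5 - 1*6 + 5*4 + 6*4)*(-2*5*2))*6 = ((-5 - 6 + 20 + 24)*(-10*2))*6 = (33*(-20))*6 = -660*6 = -3960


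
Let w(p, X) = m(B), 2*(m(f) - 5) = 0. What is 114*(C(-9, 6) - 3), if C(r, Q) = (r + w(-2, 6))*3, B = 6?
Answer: -1710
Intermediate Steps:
m(f) = 5 (m(f) = 5 + (1/2)*0 = 5 + 0 = 5)
w(p, X) = 5
C(r, Q) = 15 + 3*r (C(r, Q) = (r + 5)*3 = (5 + r)*3 = 15 + 3*r)
114*(C(-9, 6) - 3) = 114*((15 + 3*(-9)) - 3) = 114*((15 - 27) - 3) = 114*(-12 - 3) = 114*(-15) = -1710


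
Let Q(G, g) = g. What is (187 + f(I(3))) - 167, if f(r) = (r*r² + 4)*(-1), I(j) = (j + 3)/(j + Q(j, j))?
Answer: 15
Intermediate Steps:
I(j) = (3 + j)/(2*j) (I(j) = (j + 3)/(j + j) = (3 + j)/((2*j)) = (3 + j)*(1/(2*j)) = (3 + j)/(2*j))
f(r) = -4 - r³ (f(r) = (r³ + 4)*(-1) = (4 + r³)*(-1) = -4 - r³)
(187 + f(I(3))) - 167 = (187 + (-4 - ((½)*(3 + 3)/3)³)) - 167 = (187 + (-4 - ((½)*(⅓)*6)³)) - 167 = (187 + (-4 - 1*1³)) - 167 = (187 + (-4 - 1*1)) - 167 = (187 + (-4 - 1)) - 167 = (187 - 5) - 167 = 182 - 167 = 15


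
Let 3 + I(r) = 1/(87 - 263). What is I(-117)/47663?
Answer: -529/8388688 ≈ -6.3061e-5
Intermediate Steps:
I(r) = -529/176 (I(r) = -3 + 1/(87 - 263) = -3 + 1/(-176) = -3 - 1/176 = -529/176)
I(-117)/47663 = -529/176/47663 = -529/176*1/47663 = -529/8388688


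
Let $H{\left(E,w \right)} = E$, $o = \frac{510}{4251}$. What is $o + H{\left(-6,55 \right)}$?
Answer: $- \frac{8332}{1417} \approx -5.88$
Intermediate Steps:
$o = \frac{170}{1417}$ ($o = 510 \cdot \frac{1}{4251} = \frac{170}{1417} \approx 0.11997$)
$o + H{\left(-6,55 \right)} = \frac{170}{1417} - 6 = - \frac{8332}{1417}$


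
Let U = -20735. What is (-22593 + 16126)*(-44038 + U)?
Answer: 418886991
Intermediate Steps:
(-22593 + 16126)*(-44038 + U) = (-22593 + 16126)*(-44038 - 20735) = -6467*(-64773) = 418886991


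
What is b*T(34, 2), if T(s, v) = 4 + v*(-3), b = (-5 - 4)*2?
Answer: 36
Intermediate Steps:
b = -18 (b = -9*2 = -18)
T(s, v) = 4 - 3*v
b*T(34, 2) = -18*(4 - 3*2) = -18*(4 - 6) = -18*(-2) = 36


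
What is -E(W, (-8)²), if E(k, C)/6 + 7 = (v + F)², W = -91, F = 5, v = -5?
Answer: 42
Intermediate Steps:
E(k, C) = -42 (E(k, C) = -42 + 6*(-5 + 5)² = -42 + 6*0² = -42 + 6*0 = -42 + 0 = -42)
-E(W, (-8)²) = -1*(-42) = 42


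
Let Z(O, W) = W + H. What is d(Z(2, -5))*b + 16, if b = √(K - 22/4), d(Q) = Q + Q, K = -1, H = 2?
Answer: 16 - 3*I*√26 ≈ 16.0 - 15.297*I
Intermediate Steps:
Z(O, W) = 2 + W (Z(O, W) = W + 2 = 2 + W)
d(Q) = 2*Q
b = I*√26/2 (b = √(-1 - 22/4) = √(-1 - 22*¼) = √(-1 - 11/2) = √(-13/2) = I*√26/2 ≈ 2.5495*I)
d(Z(2, -5))*b + 16 = (2*(2 - 5))*(I*√26/2) + 16 = (2*(-3))*(I*√26/2) + 16 = -3*I*√26 + 16 = 16 - 3*I*√26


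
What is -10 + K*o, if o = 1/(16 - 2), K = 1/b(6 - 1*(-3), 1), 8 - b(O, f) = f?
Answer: -979/98 ≈ -9.9898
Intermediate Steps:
b(O, f) = 8 - f
K = ⅐ (K = 1/(8 - 1*1) = 1/(8 - 1) = 1/7 = ⅐ ≈ 0.14286)
o = 1/14 ≈ 0.071429
-10 + K*o = -10 + (⅐)*(1/14) = -10 + 1/98 = -979/98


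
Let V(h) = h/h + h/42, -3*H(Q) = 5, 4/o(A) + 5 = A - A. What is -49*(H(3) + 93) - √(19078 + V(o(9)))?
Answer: -13426/3 - √210345765/105 ≈ -4613.5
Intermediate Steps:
o(A) = -⅘ (o(A) = 4/(-5 + (A - A)) = 4/(-5 + 0) = 4/(-5) = 4*(-⅕) = -⅘)
H(Q) = -5/3 (H(Q) = -⅓*5 = -5/3)
V(h) = 1 + h/42 (V(h) = 1 + h*(1/42) = 1 + h/42)
-49*(H(3) + 93) - √(19078 + V(o(9))) = -49*(-5/3 + 93) - √(19078 + (1 + (1/42)*(-⅘))) = -49*274/3 - √(19078 + (1 - 2/105)) = -13426/3 - √(19078 + 103/105) = -13426/3 - √(2003293/105) = -13426/3 - √210345765/105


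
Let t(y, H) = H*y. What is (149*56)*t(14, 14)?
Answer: 1635424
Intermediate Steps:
(149*56)*t(14, 14) = (149*56)*(14*14) = 8344*196 = 1635424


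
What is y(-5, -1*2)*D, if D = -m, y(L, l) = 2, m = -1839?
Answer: 3678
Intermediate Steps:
D = 1839 (D = -1*(-1839) = 1839)
y(-5, -1*2)*D = 2*1839 = 3678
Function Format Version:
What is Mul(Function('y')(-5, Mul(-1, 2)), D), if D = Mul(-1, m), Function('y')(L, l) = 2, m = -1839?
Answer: 3678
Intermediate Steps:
D = 1839 (D = Mul(-1, -1839) = 1839)
Mul(Function('y')(-5, Mul(-1, 2)), D) = Mul(2, 1839) = 3678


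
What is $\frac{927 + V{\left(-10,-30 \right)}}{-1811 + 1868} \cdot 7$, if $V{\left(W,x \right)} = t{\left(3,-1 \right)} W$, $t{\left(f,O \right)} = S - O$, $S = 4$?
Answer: $\frac{6139}{57} \approx 107.7$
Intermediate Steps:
$t{\left(f,O \right)} = 4 - O$
$V{\left(W,x \right)} = 5 W$ ($V{\left(W,x \right)} = \left(4 - -1\right) W = \left(4 + 1\right) W = 5 W$)
$\frac{927 + V{\left(-10,-30 \right)}}{-1811 + 1868} \cdot 7 = \frac{927 + 5 \left(-10\right)}{-1811 + 1868} \cdot 7 = \frac{927 - 50}{57} \cdot 7 = 877 \cdot \frac{1}{57} \cdot 7 = \frac{877}{57} \cdot 7 = \frac{6139}{57}$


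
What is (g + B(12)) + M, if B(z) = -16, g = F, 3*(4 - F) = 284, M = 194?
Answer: 262/3 ≈ 87.333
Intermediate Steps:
F = -272/3 (F = 4 - ⅓*284 = 4 - 284/3 = -272/3 ≈ -90.667)
g = -272/3 ≈ -90.667
(g + B(12)) + M = (-272/3 - 16) + 194 = -320/3 + 194 = 262/3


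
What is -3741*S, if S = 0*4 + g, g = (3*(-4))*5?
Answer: 224460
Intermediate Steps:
g = -60 (g = -12*5 = -60)
S = -60 (S = 0*4 - 60 = 0 - 60 = -60)
-3741*S = -3741*(-60) = 224460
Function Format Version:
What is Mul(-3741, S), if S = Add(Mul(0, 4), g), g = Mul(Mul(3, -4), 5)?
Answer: 224460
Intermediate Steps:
g = -60 (g = Mul(-12, 5) = -60)
S = -60 (S = Add(Mul(0, 4), -60) = Add(0, -60) = -60)
Mul(-3741, S) = Mul(-3741, -60) = 224460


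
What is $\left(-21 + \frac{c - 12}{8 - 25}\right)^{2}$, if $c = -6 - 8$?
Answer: $\frac{109561}{289} \approx 379.1$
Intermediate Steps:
$c = -14$
$\left(-21 + \frac{c - 12}{8 - 25}\right)^{2} = \left(-21 + \frac{-14 - 12}{8 - 25}\right)^{2} = \left(-21 - \frac{26}{-17}\right)^{2} = \left(-21 - - \frac{26}{17}\right)^{2} = \left(-21 + \frac{26}{17}\right)^{2} = \left(- \frac{331}{17}\right)^{2} = \frac{109561}{289}$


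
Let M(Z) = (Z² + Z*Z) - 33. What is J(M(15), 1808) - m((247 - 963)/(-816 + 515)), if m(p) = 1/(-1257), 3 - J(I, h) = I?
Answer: -520397/1257 ≈ -414.00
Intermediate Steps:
M(Z) = -33 + 2*Z² (M(Z) = (Z² + Z²) - 33 = 2*Z² - 33 = -33 + 2*Z²)
J(I, h) = 3 - I
m(p) = -1/1257
J(M(15), 1808) - m((247 - 963)/(-816 + 515)) = (3 - (-33 + 2*15²)) - 1*(-1/1257) = (3 - (-33 + 2*225)) + 1/1257 = (3 - (-33 + 450)) + 1/1257 = (3 - 1*417) + 1/1257 = (3 - 417) + 1/1257 = -414 + 1/1257 = -520397/1257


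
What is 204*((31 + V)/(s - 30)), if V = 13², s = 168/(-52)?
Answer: -11050/9 ≈ -1227.8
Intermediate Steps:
s = -42/13 (s = 168*(-1/52) = -42/13 ≈ -3.2308)
V = 169
204*((31 + V)/(s - 30)) = 204*((31 + 169)/(-42/13 - 30)) = 204*(200/(-432/13)) = 204*(200*(-13/432)) = 204*(-325/54) = -11050/9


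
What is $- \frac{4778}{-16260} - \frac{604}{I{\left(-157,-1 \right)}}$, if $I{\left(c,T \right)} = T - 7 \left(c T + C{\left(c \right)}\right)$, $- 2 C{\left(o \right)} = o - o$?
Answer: $\frac{376921}{447150} \approx 0.84294$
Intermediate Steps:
$C{\left(o \right)} = 0$ ($C{\left(o \right)} = - \frac{o - o}{2} = \left(- \frac{1}{2}\right) 0 = 0$)
$I{\left(c,T \right)} = T - 7 T c$ ($I{\left(c,T \right)} = T - 7 \left(c T + 0\right) = T - 7 \left(T c + 0\right) = T - 7 T c$)
$- \frac{4778}{-16260} - \frac{604}{I{\left(-157,-1 \right)}} = - \frac{4778}{-16260} - \frac{604}{\left(-1\right) \left(1 - -1099\right)} = \left(-4778\right) \left(- \frac{1}{16260}\right) - \frac{604}{\left(-1\right) \left(1 + 1099\right)} = \frac{2389}{8130} - \frac{604}{\left(-1\right) 1100} = \frac{2389}{8130} - \frac{604}{-1100} = \frac{2389}{8130} - - \frac{151}{275} = \frac{2389}{8130} + \frac{151}{275} = \frac{376921}{447150}$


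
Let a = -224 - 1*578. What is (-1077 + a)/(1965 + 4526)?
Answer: -1879/6491 ≈ -0.28948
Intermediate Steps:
a = -802 (a = -224 - 578 = -802)
(-1077 + a)/(1965 + 4526) = (-1077 - 802)/(1965 + 4526) = -1879/6491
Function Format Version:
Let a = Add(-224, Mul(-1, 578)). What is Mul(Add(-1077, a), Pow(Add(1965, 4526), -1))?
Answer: Rational(-1879, 6491) ≈ -0.28948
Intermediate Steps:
a = -802 (a = Add(-224, -578) = -802)
Mul(Add(-1077, a), Pow(Add(1965, 4526), -1)) = Mul(Add(-1077, -802), Pow(Add(1965, 4526), -1)) = Mul(-1879, Pow(6491, -1)) = Mul(-1879, Rational(1, 6491)) = Rational(-1879, 6491)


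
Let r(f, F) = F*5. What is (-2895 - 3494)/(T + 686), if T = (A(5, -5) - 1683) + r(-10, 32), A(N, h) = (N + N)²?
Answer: 6389/737 ≈ 8.6689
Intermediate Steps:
A(N, h) = 4*N² (A(N, h) = (2*N)² = 4*N²)
r(f, F) = 5*F
T = -1423 (T = (4*5² - 1683) + 5*32 = (4*25 - 1683) + 160 = (100 - 1683) + 160 = -1583 + 160 = -1423)
(-2895 - 3494)/(T + 686) = (-2895 - 3494)/(-1423 + 686) = -6389/(-737) = -6389*(-1/737) = 6389/737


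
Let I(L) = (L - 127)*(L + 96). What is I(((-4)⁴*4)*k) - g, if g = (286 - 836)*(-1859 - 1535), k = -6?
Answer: 36060308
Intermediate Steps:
I(L) = (-127 + L)*(96 + L)
g = 1866700 (g = -550*(-3394) = 1866700)
I(((-4)⁴*4)*k) - g = (-12192 + (((-4)⁴*4)*(-6))² - 31*(-4)⁴*4*(-6)) - 1*1866700 = (-12192 + ((256*4)*(-6))² - 31*256*4*(-6)) - 1866700 = (-12192 + (1024*(-6))² - 31744*(-6)) - 1866700 = (-12192 + (-6144)² - 31*(-6144)) - 1866700 = (-12192 + 37748736 + 190464) - 1866700 = 37927008 - 1866700 = 36060308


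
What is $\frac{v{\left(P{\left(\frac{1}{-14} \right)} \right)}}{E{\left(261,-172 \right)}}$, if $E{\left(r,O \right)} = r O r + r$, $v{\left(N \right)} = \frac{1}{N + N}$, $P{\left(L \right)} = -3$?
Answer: $\frac{1}{70299306} \approx 1.4225 \cdot 10^{-8}$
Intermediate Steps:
$v{\left(N \right)} = \frac{1}{2 N}$
$E{\left(r,O \right)} = r + O r^{2}$ ($E{\left(r,O \right)} = O r r + r = O r^{2} + r = r + O r^{2}$)
$\frac{v{\left(P{\left(\frac{1}{-14} \right)} \right)}}{E{\left(261,-172 \right)}} = \frac{\frac{1}{2} \frac{1}{-3}}{261 \left(1 - 44892\right)} = \frac{\frac{1}{2} \left(- \frac{1}{3}\right)}{261 \left(1 - 44892\right)} = - \frac{1}{6 \cdot 261 \left(-44891\right)} = - \frac{1}{6 \left(-11716551\right)} = \left(- \frac{1}{6}\right) \left(- \frac{1}{11716551}\right) = \frac{1}{70299306}$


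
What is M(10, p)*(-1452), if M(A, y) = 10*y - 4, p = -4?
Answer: 63888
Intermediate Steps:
M(A, y) = -4 + 10*y
M(10, p)*(-1452) = (-4 + 10*(-4))*(-1452) = (-4 - 40)*(-1452) = -44*(-1452) = 63888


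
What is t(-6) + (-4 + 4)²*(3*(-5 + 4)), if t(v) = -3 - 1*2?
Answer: -5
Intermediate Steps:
t(v) = -5 (t(v) = -3 - 2 = -5)
t(-6) + (-4 + 4)²*(3*(-5 + 4)) = -5 + (-4 + 4)²*(3*(-5 + 4)) = -5 + 0²*(3*(-1)) = -5 + 0*(-3) = -5 + 0 = -5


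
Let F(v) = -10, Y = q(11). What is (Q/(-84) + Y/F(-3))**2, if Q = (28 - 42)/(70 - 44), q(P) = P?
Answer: 727609/608400 ≈ 1.1959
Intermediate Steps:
Y = 11
Q = -7/13 (Q = -14/26 = -14*1/26 = -7/13 ≈ -0.53846)
(Q/(-84) + Y/F(-3))**2 = (-7/13/(-84) + 11/(-10))**2 = (-7/13*(-1/84) + 11*(-1/10))**2 = (1/156 - 11/10)**2 = (-853/780)**2 = 727609/608400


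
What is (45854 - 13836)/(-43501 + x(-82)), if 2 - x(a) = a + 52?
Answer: -32018/43469 ≈ -0.73657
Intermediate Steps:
x(a) = -50 - a (x(a) = 2 - (a + 52) = 2 - (52 + a) = 2 + (-52 - a) = -50 - a)
(45854 - 13836)/(-43501 + x(-82)) = (45854 - 13836)/(-43501 + (-50 - 1*(-82))) = 32018/(-43501 + (-50 + 82)) = 32018/(-43501 + 32) = 32018/(-43469) = 32018*(-1/43469) = -32018/43469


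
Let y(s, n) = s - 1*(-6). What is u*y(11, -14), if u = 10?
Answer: 170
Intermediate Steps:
y(s, n) = 6 + s (y(s, n) = s + 6 = 6 + s)
u*y(11, -14) = 10*(6 + 11) = 10*17 = 170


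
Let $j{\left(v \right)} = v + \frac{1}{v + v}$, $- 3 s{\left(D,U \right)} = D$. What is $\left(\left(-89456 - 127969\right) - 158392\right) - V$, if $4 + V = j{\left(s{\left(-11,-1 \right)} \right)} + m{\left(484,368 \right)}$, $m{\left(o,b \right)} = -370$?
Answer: $- \frac{24779489}{66} \approx -3.7545 \cdot 10^{5}$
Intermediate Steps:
$s{\left(D,U \right)} = - \frac{D}{3}$
$j{\left(v \right)} = v + \frac{1}{2 v}$
$V = - \frac{24433}{66}$ ($V = -4 - \left(\frac{1099}{3} - \frac{3}{22}\right) = -4 + \left(\left(\frac{11}{3} + \frac{1}{2} \cdot \frac{3}{11}\right) - 370\right) = -4 + \left(\left(\frac{11}{3} + \frac{3}{22}\right) - 370\right) = -4 + \left(\frac{251}{66} - 370\right) = -4 - \frac{24169}{66} = - \frac{24433}{66} \approx -370.2$)
$\left(\left(-89456 - 127969\right) - 158392\right) - V = \left(\left(-89456 - 127969\right) - 158392\right) - - \frac{24433}{66} = \left(-217425 - 158392\right) + \frac{24433}{66} = -375817 + \frac{24433}{66} = - \frac{24779489}{66}$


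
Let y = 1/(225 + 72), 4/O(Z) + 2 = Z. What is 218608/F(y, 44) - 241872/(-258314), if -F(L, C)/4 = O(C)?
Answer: -74116106886/129157 ≈ -5.7385e+5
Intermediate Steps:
O(Z) = 4/(-2 + Z)
y = 1/297 ≈ 0.0033670
F(L, C) = -16/(-2 + C)
218608/F(y, 44) - 241872/(-258314) = 218608/((-16/(-2 + 44))) - 241872/(-258314) = 218608/((-16/42)) - 241872*(-1/258314) = 218608/((-16*1/42)) + 120936/129157 = 218608/(-8/21) + 120936/129157 = 218608*(-21/8) + 120936/129157 = -573846 + 120936/129157 = -74116106886/129157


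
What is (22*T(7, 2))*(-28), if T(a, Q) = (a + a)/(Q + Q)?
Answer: -2156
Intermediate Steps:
T(a, Q) = a/Q (T(a, Q) = (2*a)/((2*Q)) = (2*a)*(1/(2*Q)) = a/Q)
(22*T(7, 2))*(-28) = (22*(7/2))*(-28) = 77*(-28) = -2156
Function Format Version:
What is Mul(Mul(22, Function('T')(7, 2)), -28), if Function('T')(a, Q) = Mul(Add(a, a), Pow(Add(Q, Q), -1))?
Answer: -2156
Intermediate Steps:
Function('T')(a, Q) = Mul(a, Pow(Q, -1)) (Function('T')(a, Q) = Mul(Mul(2, a), Pow(Mul(2, Q), -1)) = Mul(Mul(2, a), Mul(Rational(1, 2), Pow(Q, -1))) = Mul(a, Pow(Q, -1)))
Mul(Mul(22, Function('T')(7, 2)), -28) = Mul(Mul(22, Mul(7, Pow(2, -1))), -28) = Mul(Mul(22, Mul(7, Rational(1, 2))), -28) = Mul(Mul(22, Rational(7, 2)), -28) = Mul(77, -28) = -2156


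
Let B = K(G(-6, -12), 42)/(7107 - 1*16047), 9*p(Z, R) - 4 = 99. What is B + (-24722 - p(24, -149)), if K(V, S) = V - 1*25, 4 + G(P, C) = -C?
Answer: -663350929/26820 ≈ -24733.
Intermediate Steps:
p(Z, R) = 103/9 (p(Z, R) = 4/9 + (⅑)*99 = 4/9 + 11 = 103/9)
G(P, C) = -4 - C
K(V, S) = -25 + V (K(V, S) = V - 25 = -25 + V)
B = 17/8940 (B = (-25 + (-4 - 1*(-12)))/(7107 - 1*16047) = (-25 + (-4 + 12))/(7107 - 16047) = (-25 + 8)/(-8940) = -17*(-1/8940) = 17/8940 ≈ 0.0019016)
B + (-24722 - p(24, -149)) = 17/8940 + (-24722 - 1*103/9) = 17/8940 + (-24722 - 103/9) = 17/8940 - 222601/9 = -663350929/26820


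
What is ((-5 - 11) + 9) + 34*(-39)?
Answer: -1333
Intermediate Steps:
((-5 - 11) + 9) + 34*(-39) = (-16 + 9) - 1326 = -7 - 1326 = -1333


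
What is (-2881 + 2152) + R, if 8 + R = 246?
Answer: -491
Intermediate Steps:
R = 238 (R = -8 + 246 = 238)
(-2881 + 2152) + R = (-2881 + 2152) + 238 = -729 + 238 = -491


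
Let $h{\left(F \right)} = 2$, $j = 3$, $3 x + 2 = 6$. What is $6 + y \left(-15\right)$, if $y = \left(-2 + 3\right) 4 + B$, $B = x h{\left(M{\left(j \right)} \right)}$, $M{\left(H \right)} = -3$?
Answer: $-94$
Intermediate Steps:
$x = \frac{4}{3}$ ($x = - \frac{2}{3} + \frac{1}{3} \cdot 6 = - \frac{2}{3} + 2 = \frac{4}{3} \approx 1.3333$)
$B = \frac{8}{3}$ ($B = \frac{4}{3} \cdot 2 = \frac{8}{3} \approx 2.6667$)
$y = \frac{20}{3}$ ($y = \left(-2 + 3\right) 4 + \frac{8}{3} = 1 \cdot 4 + \frac{8}{3} = 4 + \frac{8}{3} = \frac{20}{3} \approx 6.6667$)
$6 + y \left(-15\right) = 6 + \frac{20}{3} \left(-15\right) = 6 - 100 = -94$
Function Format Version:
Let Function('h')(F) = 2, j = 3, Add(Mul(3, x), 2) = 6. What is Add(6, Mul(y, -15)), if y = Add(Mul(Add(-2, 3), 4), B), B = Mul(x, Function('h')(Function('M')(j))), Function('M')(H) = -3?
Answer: -94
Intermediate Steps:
x = Rational(4, 3) (x = Add(Rational(-2, 3), Mul(Rational(1, 3), 6)) = Add(Rational(-2, 3), 2) = Rational(4, 3) ≈ 1.3333)
B = Rational(8, 3) (B = Mul(Rational(4, 3), 2) = Rational(8, 3) ≈ 2.6667)
y = Rational(20, 3) (y = Add(Mul(Add(-2, 3), 4), Rational(8, 3)) = Add(Mul(1, 4), Rational(8, 3)) = Add(4, Rational(8, 3)) = Rational(20, 3) ≈ 6.6667)
Add(6, Mul(y, -15)) = Add(6, Mul(Rational(20, 3), -15)) = Add(6, -100) = -94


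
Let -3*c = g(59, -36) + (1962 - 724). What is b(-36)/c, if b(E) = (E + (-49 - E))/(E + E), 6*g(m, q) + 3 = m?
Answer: -49/29936 ≈ -0.0016368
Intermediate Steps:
g(m, q) = -1/2 + m/6
b(E) = -49/(2*E) (b(E) = -49*1/(2*E) = -49/(2*E))
c = -3742/9 (c = -((-1/2 + (1/6)*59) + (1962 - 724))/3 = -((-1/2 + 59/6) + 1238)/3 = -(28/3 + 1238)/3 = -1/3*3742/3 = -3742/9 ≈ -415.78)
b(-36)/c = (-49/2/(-36))/(-3742/9) = -49/2*(-1/36)*(-9/3742) = (49/72)*(-9/3742) = -49/29936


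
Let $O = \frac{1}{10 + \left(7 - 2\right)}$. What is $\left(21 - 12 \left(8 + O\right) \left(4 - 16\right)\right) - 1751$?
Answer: $- \frac{2842}{5} \approx -568.4$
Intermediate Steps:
$O = \frac{1}{15}$ ($O = \frac{1}{10 + 5} = \frac{1}{15} \approx 0.066667$)
$\left(21 - 12 \left(8 + O\right) \left(4 - 16\right)\right) - 1751 = \left(21 - 12 \left(8 + \frac{1}{15}\right) \left(4 - 16\right)\right) - 1751 = \left(21 - 12 \cdot \frac{121}{15} \left(-12\right)\right) - 1751 = \left(21 - - \frac{5808}{5}\right) - 1751 = \left(21 + \frac{5808}{5}\right) - 1751 = \frac{5913}{5} - 1751 = - \frac{2842}{5}$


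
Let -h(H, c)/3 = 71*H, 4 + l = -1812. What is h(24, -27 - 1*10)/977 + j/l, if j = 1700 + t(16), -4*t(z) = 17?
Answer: -43760559/7096928 ≈ -6.1661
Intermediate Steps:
l = -1816 (l = -4 - 1812 = -1816)
t(z) = -17/4 (t(z) = -¼*17 = -17/4)
h(H, c) = -213*H
j = 6783/4 (j = 1700 - 17/4 = 6783/4 ≈ 1695.8)
h(24, -27 - 1*10)/977 + j/l = -213*24/977 + (6783/4)/(-1816) = -5112*1/977 + (6783/4)*(-1/1816) = -5112/977 - 6783/7264 = -43760559/7096928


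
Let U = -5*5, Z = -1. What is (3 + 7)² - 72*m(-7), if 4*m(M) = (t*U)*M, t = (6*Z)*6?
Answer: 113500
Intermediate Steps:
U = -25
t = -36 (t = (6*(-1))*6 = -6*6 = -36)
m(M) = 225*M (m(M) = ((-36*(-25))*M)/4 = (900*M)/4 = 225*M)
(3 + 7)² - 72*m(-7) = (3 + 7)² - 16200*(-7) = 10² - 72*(-1575) = 100 + 113400 = 113500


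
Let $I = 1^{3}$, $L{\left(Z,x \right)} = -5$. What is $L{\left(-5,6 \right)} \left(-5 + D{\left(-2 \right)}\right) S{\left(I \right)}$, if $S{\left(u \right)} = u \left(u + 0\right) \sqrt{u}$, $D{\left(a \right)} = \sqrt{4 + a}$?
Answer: $25 - 5 \sqrt{2} \approx 17.929$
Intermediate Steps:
$I = 1$
$S{\left(u \right)} = u^{\frac{5}{2}}$ ($S{\left(u \right)} = u u \sqrt{u} = u^{2} \sqrt{u} = u^{\frac{5}{2}}$)
$L{\left(-5,6 \right)} \left(-5 + D{\left(-2 \right)}\right) S{\left(I \right)} = - 5 \left(-5 + \sqrt{4 - 2}\right) 1^{\frac{5}{2}} = - 5 \left(-5 + \sqrt{2}\right) 1 = \left(25 - 5 \sqrt{2}\right) 1 = 25 - 5 \sqrt{2}$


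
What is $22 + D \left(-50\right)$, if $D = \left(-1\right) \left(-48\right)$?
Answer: $-2378$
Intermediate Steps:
$D = 48$
$22 + D \left(-50\right) = 22 + 48 \left(-50\right) = 22 - 2400 = -2378$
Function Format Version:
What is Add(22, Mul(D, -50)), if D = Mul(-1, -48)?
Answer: -2378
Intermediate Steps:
D = 48
Add(22, Mul(D, -50)) = Add(22, Mul(48, -50)) = Add(22, -2400) = -2378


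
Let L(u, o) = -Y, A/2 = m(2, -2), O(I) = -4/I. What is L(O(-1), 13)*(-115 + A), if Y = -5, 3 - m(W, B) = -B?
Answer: -565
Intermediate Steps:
m(W, B) = 3 + B (m(W, B) = 3 - (-1)*B = 3 + B)
A = 2 (A = 2*(3 - 2) = 2*1 = 2)
L(u, o) = 5 (L(u, o) = -1*(-5) = 5)
L(O(-1), 13)*(-115 + A) = 5*(-115 + 2) = 5*(-113) = -565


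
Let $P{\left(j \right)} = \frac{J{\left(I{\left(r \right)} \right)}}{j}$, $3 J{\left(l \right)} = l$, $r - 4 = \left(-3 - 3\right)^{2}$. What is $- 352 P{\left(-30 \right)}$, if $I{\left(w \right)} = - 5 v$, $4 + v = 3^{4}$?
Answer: $- \frac{13552}{9} \approx -1505.8$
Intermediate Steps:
$v = 77$ ($v = -4 + 3^{4} = -4 + 81 = 77$)
$r = 40$ ($r = 4 + \left(-3 - 3\right)^{2} = 4 + \left(-6\right)^{2} = 4 + 36 = 40$)
$I{\left(w \right)} = -385$ ($I{\left(w \right)} = \left(-5\right) 77 = -385$)
$J{\left(l \right)} = \frac{l}{3}$
$P{\left(j \right)} = - \frac{385}{3 j}$ ($P{\left(j \right)} = \frac{\frac{1}{3} \left(-385\right)}{j} = - \frac{385}{3 j}$)
$- 352 P{\left(-30 \right)} = - 352 \left(- \frac{385}{3 \left(-30\right)}\right) = - 352 \left(\left(- \frac{385}{3}\right) \left(- \frac{1}{30}\right)\right) = \left(-352\right) \frac{77}{18} = - \frac{13552}{9}$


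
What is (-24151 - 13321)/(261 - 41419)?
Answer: 18736/20579 ≈ 0.91044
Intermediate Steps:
(-24151 - 13321)/(261 - 41419) = -37472/(-41158) = -37472*(-1/41158) = 18736/20579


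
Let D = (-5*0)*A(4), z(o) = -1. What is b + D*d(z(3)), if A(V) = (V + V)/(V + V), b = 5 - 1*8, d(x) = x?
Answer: -3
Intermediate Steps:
b = -3 (b = 5 - 8 = -3)
A(V) = 1 (A(V) = (2*V)/((2*V)) = (2*V)*(1/(2*V)) = 1)
D = 0 (D = -5*0*1 = 0*1 = 0)
b + D*d(z(3)) = -3 + 0*(-1) = -3 + 0 = -3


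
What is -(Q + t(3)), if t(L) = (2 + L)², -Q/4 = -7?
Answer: -53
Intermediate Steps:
Q = 28 (Q = -4*(-7) = 28)
-(Q + t(3)) = -(28 + (2 + 3)²) = -(28 + 5²) = -(28 + 25) = -1*53 = -53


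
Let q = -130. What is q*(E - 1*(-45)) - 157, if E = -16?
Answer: -3927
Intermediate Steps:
q*(E - 1*(-45)) - 157 = -130*(-16 - 1*(-45)) - 157 = -130*(-16 + 45) - 157 = -130*29 - 157 = -3770 - 157 = -3927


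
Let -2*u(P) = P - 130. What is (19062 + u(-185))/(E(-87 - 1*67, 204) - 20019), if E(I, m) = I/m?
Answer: -1960389/2042015 ≈ -0.96003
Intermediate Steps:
u(P) = 65 - P/2 (u(P) = -(P - 130)/2 = -(-130 + P)/2 = 65 - P/2)
(19062 + u(-185))/(E(-87 - 1*67, 204) - 20019) = (19062 + (65 - 1/2*(-185)))/((-87 - 1*67)/204 - 20019) = (19062 + (65 + 185/2))/((-87 - 67)*(1/204) - 20019) = (19062 + 315/2)/(-154*1/204 - 20019) = 38439/(2*(-77/102 - 20019)) = 38439/(2*(-2042015/102)) = (38439/2)*(-102/2042015) = -1960389/2042015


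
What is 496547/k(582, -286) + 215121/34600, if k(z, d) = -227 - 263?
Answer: -1707511691/1695400 ≈ -1007.1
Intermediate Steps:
k(z, d) = -490
496547/k(582, -286) + 215121/34600 = 496547/(-490) + 215121/34600 = 496547*(-1/490) + 215121*(1/34600) = -496547/490 + 215121/34600 = -1707511691/1695400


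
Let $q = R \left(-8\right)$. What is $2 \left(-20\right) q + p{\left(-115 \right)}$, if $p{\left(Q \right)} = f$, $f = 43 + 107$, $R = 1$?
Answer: $470$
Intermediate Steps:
$q = -8$ ($q = 1 \left(-8\right) = -8$)
$f = 150$
$p{\left(Q \right)} = 150$
$2 \left(-20\right) q + p{\left(-115 \right)} = 2 \left(-20\right) \left(-8\right) + 150 = \left(-40\right) \left(-8\right) + 150 = 320 + 150 = 470$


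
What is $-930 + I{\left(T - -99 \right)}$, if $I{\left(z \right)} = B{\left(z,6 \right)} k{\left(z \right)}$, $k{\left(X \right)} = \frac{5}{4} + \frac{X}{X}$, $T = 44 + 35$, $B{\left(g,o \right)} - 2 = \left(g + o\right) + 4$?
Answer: $- \frac{1005}{2} \approx -502.5$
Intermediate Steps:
$B{\left(g,o \right)} = 6 + g + o$ ($B{\left(g,o \right)} = 2 + \left(\left(g + o\right) + 4\right) = 2 + \left(4 + g + o\right) = 6 + g + o$)
$T = 79$
$k{\left(X \right)} = \frac{9}{4}$ ($k{\left(X \right)} = 5 \cdot \frac{1}{4} + 1 = \frac{5}{4} + 1 = \frac{9}{4}$)
$I{\left(z \right)} = 27 + \frac{9 z}{4}$ ($I{\left(z \right)} = \left(6 + z + 6\right) \frac{9}{4} = \left(12 + z\right) \frac{9}{4} = 27 + \frac{9 z}{4}$)
$-930 + I{\left(T - -99 \right)} = -930 + \left(27 + \frac{9 \left(79 - -99\right)}{4}\right) = -930 + \left(27 + \frac{9 \left(79 + 99\right)}{4}\right) = -930 + \left(27 + \frac{9}{4} \cdot 178\right) = -930 + \left(27 + \frac{801}{2}\right) = -930 + \frac{855}{2} = - \frac{1005}{2}$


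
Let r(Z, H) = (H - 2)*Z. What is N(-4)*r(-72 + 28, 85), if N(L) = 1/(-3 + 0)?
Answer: 3652/3 ≈ 1217.3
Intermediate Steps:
r(Z, H) = Z*(-2 + H) (r(Z, H) = (-2 + H)*Z = Z*(-2 + H))
N(L) = -1/3 (N(L) = 1/(-3) = -1/3)
N(-4)*r(-72 + 28, 85) = -(-72 + 28)*(-2 + 85)/3 = -(-44)*83/3 = -1/3*(-3652) = 3652/3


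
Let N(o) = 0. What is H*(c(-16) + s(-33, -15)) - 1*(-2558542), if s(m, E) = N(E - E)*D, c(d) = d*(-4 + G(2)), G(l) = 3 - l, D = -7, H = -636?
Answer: 2528014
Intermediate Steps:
c(d) = -3*d (c(d) = d*(-4 + (3 - 1*2)) = d*(-4 + (3 - 2)) = d*(-4 + 1) = d*(-3) = -3*d)
s(m, E) = 0 (s(m, E) = 0*(-7) = 0)
H*(c(-16) + s(-33, -15)) - 1*(-2558542) = -636*(-3*(-16) + 0) - 1*(-2558542) = -636*(48 + 0) + 2558542 = -636*48 + 2558542 = -30528 + 2558542 = 2528014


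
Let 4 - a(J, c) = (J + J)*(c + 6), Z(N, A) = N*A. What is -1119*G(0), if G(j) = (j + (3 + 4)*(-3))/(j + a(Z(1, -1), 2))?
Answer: 23499/20 ≈ 1174.9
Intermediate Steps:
Z(N, A) = A*N
a(J, c) = 4 - 2*J*(6 + c) (a(J, c) = 4 - (J + J)*(c + 6) = 4 - 2*J*(6 + c))
G(j) = (-21 + j)/(20 + j) (G(j) = (j + (3 + 4)*(-3))/(j + (4 - (-12) - 2*(-1*1)*2)) = (j + 7*(-3))/(j + (4 - 12*(-1) - 2*(-1)*2)) = (j - 21)/(j + (4 + 12 + 4)) = (-21 + j)/(j + 20) = (-21 + j)/(20 + j))
-1119*G(0) = -1119*(-21 + 0)/(20 + 0) = -1119*(-21)/20 = -1119*(-21/20) = 23499/20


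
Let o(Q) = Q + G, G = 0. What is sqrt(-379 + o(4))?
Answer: 5*I*sqrt(15) ≈ 19.365*I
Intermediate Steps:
o(Q) = Q (o(Q) = Q + 0 = Q)
sqrt(-379 + o(4)) = sqrt(-379 + 4) = sqrt(-375) = 5*I*sqrt(15)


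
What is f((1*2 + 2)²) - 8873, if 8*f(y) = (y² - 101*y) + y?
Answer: -9041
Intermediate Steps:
f(y) = -25*y/2 + y²/8 (f(y) = ((y² - 101*y) + y)/8 = (y² - 100*y)/8 = -25*y/2 + y²/8)
f((1*2 + 2)²) - 8873 = (1*2 + 2)²*(-100 + (1*2 + 2)²)/8 - 8873 = (2 + 2)²*(-100 + (2 + 2)²)/8 - 8873 = (⅛)*4²*(-100 + 4²) - 8873 = (⅛)*16*(-100 + 16) - 8873 = (⅛)*16*(-84) - 8873 = -168 - 8873 = -9041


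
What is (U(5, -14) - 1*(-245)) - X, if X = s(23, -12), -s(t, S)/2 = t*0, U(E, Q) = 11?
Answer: 256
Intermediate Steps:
s(t, S) = 0 (s(t, S) = -2*t*0 = -2*0 = 0)
X = 0
(U(5, -14) - 1*(-245)) - X = (11 - 1*(-245)) - 1*0 = (11 + 245) + 0 = 256 + 0 = 256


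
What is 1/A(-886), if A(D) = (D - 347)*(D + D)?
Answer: 1/2184876 ≈ 4.5769e-7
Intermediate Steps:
A(D) = 2*D*(-347 + D) (A(D) = (-347 + D)*(2*D) = 2*D*(-347 + D))
1/A(-886) = 1/(2*(-886)*(-347 - 886)) = 1/(2*(-886)*(-1233)) = 1/2184876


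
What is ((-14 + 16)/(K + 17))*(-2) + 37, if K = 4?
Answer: 773/21 ≈ 36.810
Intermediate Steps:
((-14 + 16)/(K + 17))*(-2) + 37 = ((-14 + 16)/(4 + 17))*(-2) + 37 = (2/21)*(-2) + 37 = -4/21 + 37 = 773/21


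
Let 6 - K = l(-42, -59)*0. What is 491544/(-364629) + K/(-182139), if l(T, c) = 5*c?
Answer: -9947946710/7379240159 ≈ -1.3481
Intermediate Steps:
K = 6 (K = 6 - 5*(-59)*0 = 6 - (-295)*0 = 6 - 1*0 = 6 + 0 = 6)
491544/(-364629) + K/(-182139) = 491544/(-364629) + 6/(-182139) = 491544*(-1/364629) + 6*(-1/182139) = -163848/121543 - 2/60713 = -9947946710/7379240159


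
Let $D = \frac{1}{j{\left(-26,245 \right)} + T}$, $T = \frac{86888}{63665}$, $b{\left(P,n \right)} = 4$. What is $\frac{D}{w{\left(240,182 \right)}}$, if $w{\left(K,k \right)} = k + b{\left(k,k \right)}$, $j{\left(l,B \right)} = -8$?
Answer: $- \frac{63665}{78572352} \approx -0.00081027$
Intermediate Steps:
$T = \frac{86888}{63665}$ ($T = 86888 \cdot \frac{1}{63665} = \frac{86888}{63665} \approx 1.3648$)
$w{\left(K,k \right)} = 4 + k$ ($w{\left(K,k \right)} = k + 4 = 4 + k$)
$D = - \frac{63665}{422432}$ ($D = \frac{1}{-8 + \frac{86888}{63665}} = \frac{1}{- \frac{422432}{63665}} = - \frac{63665}{422432} \approx -0.15071$)
$\frac{D}{w{\left(240,182 \right)}} = - \frac{63665}{422432 \left(4 + 182\right)} = - \frac{63665}{422432 \cdot 186} = \left(- \frac{63665}{422432}\right) \frac{1}{186} = - \frac{63665}{78572352}$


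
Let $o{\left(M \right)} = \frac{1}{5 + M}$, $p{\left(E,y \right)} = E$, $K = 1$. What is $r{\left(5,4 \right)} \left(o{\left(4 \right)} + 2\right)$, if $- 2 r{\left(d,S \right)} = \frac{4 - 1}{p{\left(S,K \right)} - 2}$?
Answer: $- \frac{19}{12} \approx -1.5833$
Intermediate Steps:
$r{\left(d,S \right)} = - \frac{3}{2 \left(-2 + S\right)}$ ($r{\left(d,S \right)} = - \frac{\left(4 - 1\right) \frac{1}{S - 2}}{2} = - \frac{3 \frac{1}{-2 + S}}{2} = - \frac{3}{2 \left(-2 + S\right)}$)
$r{\left(5,4 \right)} \left(o{\left(4 \right)} + 2\right) = - \frac{3}{-4 + 2 \cdot 4} \left(\frac{1}{5 + 4} + 2\right) = - \frac{3}{-4 + 8} \left(\frac{1}{9} + 2\right) = - \frac{3}{4} \left(\frac{1}{9} + 2\right) = \left(-3\right) \frac{1}{4} \cdot \frac{19}{9} = \left(- \frac{3}{4}\right) \frac{19}{9} = - \frac{19}{12}$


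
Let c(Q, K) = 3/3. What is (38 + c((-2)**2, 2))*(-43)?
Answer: -1677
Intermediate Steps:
c(Q, K) = 1 (c(Q, K) = 3*(1/3) = 1)
(38 + c((-2)**2, 2))*(-43) = (38 + 1)*(-43) = 39*(-43) = -1677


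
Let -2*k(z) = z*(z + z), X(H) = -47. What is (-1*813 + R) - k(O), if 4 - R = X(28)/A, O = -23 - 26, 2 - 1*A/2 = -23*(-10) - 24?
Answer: 649489/408 ≈ 1591.9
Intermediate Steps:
A = -408 (A = 4 - 2*(-23*(-10) - 24) = 4 - 2*(230 - 24) = 4 - 2*206 = 4 - 412 = -408)
O = -49
R = 1585/408 (R = 4 - (-47)/(-408) = 4 - (-47)*(-1)/408 = 4 - 1*47/408 = 4 - 47/408 = 1585/408 ≈ 3.8848)
k(z) = -z² (k(z) = -z*(z + z)/2 = -z*2*z/2 = -z²)
(-1*813 + R) - k(O) = (-1*813 + 1585/408) - (-1)*(-49)² = (-813 + 1585/408) - (-1)*2401 = -330119/408 - 1*(-2401) = -330119/408 + 2401 = 649489/408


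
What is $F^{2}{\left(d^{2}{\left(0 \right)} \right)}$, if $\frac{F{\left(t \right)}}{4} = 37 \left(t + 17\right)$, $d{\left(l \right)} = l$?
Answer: $6330256$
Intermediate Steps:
$F{\left(t \right)} = 2516 + 148 t$ ($F{\left(t \right)} = 4 \cdot 37 \left(t + 17\right) = 4 \cdot 37 \left(17 + t\right) = 4 \left(629 + 37 t\right) = 2516 + 148 t$)
$F^{2}{\left(d^{2}{\left(0 \right)} \right)} = \left(2516 + 148 \cdot 0^{2}\right)^{2} = \left(2516 + 148 \cdot 0\right)^{2} = \left(2516 + 0\right)^{2} = 2516^{2} = 6330256$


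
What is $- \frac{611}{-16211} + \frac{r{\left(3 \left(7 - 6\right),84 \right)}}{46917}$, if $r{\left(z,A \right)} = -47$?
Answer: $\frac{2146490}{58505499} \approx 0.036689$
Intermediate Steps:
$- \frac{611}{-16211} + \frac{r{\left(3 \left(7 - 6\right),84 \right)}}{46917} = - \frac{611}{-16211} - \frac{47}{46917} = \left(-611\right) \left(- \frac{1}{16211}\right) - \frac{47}{46917} = \frac{47}{1247} - \frac{47}{46917} = \frac{2146490}{58505499}$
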